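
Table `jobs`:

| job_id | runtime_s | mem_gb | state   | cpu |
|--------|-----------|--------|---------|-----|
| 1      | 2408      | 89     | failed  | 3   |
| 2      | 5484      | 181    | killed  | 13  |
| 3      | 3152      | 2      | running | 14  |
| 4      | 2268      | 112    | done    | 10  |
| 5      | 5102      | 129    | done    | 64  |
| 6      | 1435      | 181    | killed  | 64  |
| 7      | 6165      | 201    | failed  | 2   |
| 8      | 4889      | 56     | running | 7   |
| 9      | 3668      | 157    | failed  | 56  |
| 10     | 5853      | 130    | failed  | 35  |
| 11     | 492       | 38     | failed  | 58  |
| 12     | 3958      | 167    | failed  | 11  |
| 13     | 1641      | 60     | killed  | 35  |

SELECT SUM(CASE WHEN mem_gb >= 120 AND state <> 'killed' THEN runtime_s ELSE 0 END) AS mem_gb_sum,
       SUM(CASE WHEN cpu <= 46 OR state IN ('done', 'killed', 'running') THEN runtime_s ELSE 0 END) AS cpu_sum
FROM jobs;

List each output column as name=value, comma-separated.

[mem_gb_sum: mem_gb >= 120 AND state <> 'killed']
job_id=1: ✗
job_id=2: ✗
job_id=3: ✗
job_id=4: ✗
job_id=5: ✓ → 5102
job_id=6: ✗
job_id=7: ✓ → 6165
job_id=8: ✗
job_id=9: ✓ → 3668
job_id=10: ✓ → 5853
job_id=11: ✗
job_id=12: ✓ → 3958
job_id=13: ✗
mem_gb_sum = 5102 + 6165 + 3668 + 5853 + 3958 = 24746
—
[cpu_sum: cpu <= 46 OR state IN ('done', 'killed', 'running')]
job_id=1: ✓ → 2408
job_id=2: ✓ → 5484
job_id=3: ✓ → 3152
job_id=4: ✓ → 2268
job_id=5: ✓ → 5102
job_id=6: ✓ → 1435
job_id=7: ✓ → 6165
job_id=8: ✓ → 4889
job_id=9: ✗
job_id=10: ✓ → 5853
job_id=11: ✗
job_id=12: ✓ → 3958
job_id=13: ✓ → 1641
cpu_sum = 2408 + 5484 + 3152 + 2268 + 5102 + 1435 + 6165 + 4889 + 5853 + 3958 + 1641 = 42355

mem_gb_sum=24746, cpu_sum=42355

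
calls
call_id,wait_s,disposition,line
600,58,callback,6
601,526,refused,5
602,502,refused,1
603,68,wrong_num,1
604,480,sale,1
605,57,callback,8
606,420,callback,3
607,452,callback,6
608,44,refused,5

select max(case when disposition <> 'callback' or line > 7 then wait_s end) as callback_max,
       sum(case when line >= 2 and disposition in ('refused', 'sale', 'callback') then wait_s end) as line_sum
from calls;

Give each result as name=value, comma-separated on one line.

[callback_max: disposition <> 'callback' or line > 7]
call_id=600: ✗
call_id=601: ✓ → 526
call_id=602: ✓ → 502
call_id=603: ✓ → 68
call_id=604: ✓ → 480
call_id=605: ✓ → 57
call_id=606: ✗
call_id=607: ✗
call_id=608: ✓ → 44
callback_max = MAX(526, 502, 68, 480, 57, 44) = 526
—
[line_sum: line >= 2 and disposition in ('refused', 'sale', 'callback')]
call_id=600: ✓ → 58
call_id=601: ✓ → 526
call_id=602: ✗
call_id=603: ✗
call_id=604: ✗
call_id=605: ✓ → 57
call_id=606: ✓ → 420
call_id=607: ✓ → 452
call_id=608: ✓ → 44
line_sum = 58 + 526 + 57 + 420 + 452 + 44 = 1557

callback_max=526, line_sum=1557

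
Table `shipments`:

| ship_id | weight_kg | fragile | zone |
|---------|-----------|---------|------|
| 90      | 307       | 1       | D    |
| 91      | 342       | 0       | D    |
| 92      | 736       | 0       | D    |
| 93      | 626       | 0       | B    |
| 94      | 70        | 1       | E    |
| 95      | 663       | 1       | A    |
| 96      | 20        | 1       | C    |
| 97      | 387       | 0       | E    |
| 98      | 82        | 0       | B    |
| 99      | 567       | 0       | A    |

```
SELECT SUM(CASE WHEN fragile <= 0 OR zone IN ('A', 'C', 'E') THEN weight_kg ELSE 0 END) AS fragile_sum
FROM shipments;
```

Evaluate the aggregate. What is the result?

3493

ship_id=90: ✗
ship_id=91: ✓ → 342
ship_id=92: ✓ → 736
ship_id=93: ✓ → 626
ship_id=94: ✓ → 70
ship_id=95: ✓ → 663
ship_id=96: ✓ → 20
ship_id=97: ✓ → 387
ship_id=98: ✓ → 82
ship_id=99: ✓ → 567
fragile_sum = 342 + 736 + 626 + 70 + 663 + 20 + 387 + 82 + 567 = 3493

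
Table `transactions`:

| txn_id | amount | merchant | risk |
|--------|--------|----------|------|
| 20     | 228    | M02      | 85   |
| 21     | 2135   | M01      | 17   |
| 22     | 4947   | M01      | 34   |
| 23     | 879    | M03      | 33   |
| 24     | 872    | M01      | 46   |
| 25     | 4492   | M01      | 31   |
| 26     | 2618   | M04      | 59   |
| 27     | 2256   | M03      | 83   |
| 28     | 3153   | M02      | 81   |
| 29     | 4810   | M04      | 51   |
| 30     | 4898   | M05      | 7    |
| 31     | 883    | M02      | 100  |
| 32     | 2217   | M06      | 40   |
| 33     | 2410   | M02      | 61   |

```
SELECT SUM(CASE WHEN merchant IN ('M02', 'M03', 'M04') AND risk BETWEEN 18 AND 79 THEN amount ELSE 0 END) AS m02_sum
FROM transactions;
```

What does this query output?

txn_id=20: ✗
txn_id=21: ✗
txn_id=22: ✗
txn_id=23: ✓ → 879
txn_id=24: ✗
txn_id=25: ✗
txn_id=26: ✓ → 2618
txn_id=27: ✗
txn_id=28: ✗
txn_id=29: ✓ → 4810
txn_id=30: ✗
txn_id=31: ✗
txn_id=32: ✗
txn_id=33: ✓ → 2410
m02_sum = 879 + 2618 + 4810 + 2410 = 10717

10717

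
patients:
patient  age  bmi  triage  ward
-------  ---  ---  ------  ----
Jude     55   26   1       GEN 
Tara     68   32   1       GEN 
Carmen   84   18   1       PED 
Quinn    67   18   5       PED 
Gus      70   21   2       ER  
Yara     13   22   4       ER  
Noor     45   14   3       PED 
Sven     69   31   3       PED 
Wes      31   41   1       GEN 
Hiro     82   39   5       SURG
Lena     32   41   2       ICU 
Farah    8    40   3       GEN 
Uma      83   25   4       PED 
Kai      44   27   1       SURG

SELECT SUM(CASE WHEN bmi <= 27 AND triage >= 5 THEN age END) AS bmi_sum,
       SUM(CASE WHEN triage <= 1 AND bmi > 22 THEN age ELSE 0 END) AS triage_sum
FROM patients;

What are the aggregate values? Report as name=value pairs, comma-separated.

bmi_sum=67, triage_sum=198

[bmi_sum: bmi <= 27 AND triage >= 5]
patient=Jude: ✗
patient=Tara: ✗
patient=Carmen: ✗
patient=Quinn: ✓ → 67
patient=Gus: ✗
patient=Yara: ✗
patient=Noor: ✗
patient=Sven: ✗
patient=Wes: ✗
patient=Hiro: ✗
patient=Lena: ✗
patient=Farah: ✗
patient=Uma: ✗
patient=Kai: ✗
bmi_sum = 67
—
[triage_sum: triage <= 1 AND bmi > 22]
patient=Jude: ✓ → 55
patient=Tara: ✓ → 68
patient=Carmen: ✗
patient=Quinn: ✗
patient=Gus: ✗
patient=Yara: ✗
patient=Noor: ✗
patient=Sven: ✗
patient=Wes: ✓ → 31
patient=Hiro: ✗
patient=Lena: ✗
patient=Farah: ✗
patient=Uma: ✗
patient=Kai: ✓ → 44
triage_sum = 55 + 68 + 31 + 44 = 198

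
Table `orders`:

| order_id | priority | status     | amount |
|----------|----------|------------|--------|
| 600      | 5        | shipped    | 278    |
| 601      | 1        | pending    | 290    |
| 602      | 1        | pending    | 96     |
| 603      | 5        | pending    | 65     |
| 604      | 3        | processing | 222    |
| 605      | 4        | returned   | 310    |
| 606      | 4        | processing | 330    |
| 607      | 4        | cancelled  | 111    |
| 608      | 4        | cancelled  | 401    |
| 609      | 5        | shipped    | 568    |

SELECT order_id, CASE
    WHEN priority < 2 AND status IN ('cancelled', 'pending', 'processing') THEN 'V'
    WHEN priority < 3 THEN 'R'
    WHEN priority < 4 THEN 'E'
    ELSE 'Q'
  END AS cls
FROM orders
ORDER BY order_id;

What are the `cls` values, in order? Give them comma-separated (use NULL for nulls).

Q, V, V, Q, E, Q, Q, Q, Q, Q

order_id=600: ELSE → Q
order_id=601: priority < 2 AND status IN ('cancelled', 'pending', 'processing') → V
order_id=602: priority < 2 AND status IN ('cancelled', 'pending', 'processing') → V
order_id=603: ELSE → Q
order_id=604: priority < 4 → E
order_id=605: ELSE → Q
order_id=606: ELSE → Q
order_id=607: ELSE → Q
order_id=608: ELSE → Q
order_id=609: ELSE → Q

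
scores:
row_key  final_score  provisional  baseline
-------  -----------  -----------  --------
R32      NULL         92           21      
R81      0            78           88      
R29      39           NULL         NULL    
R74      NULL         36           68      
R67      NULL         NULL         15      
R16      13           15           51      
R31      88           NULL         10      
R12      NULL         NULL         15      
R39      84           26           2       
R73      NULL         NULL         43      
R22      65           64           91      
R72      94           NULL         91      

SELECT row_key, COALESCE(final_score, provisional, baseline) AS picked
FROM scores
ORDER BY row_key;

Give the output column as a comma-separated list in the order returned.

15, 13, 65, 39, 88, 92, 84, 15, 94, 43, 36, 0

row_key=R12: final_score=NULL, provisional=NULL, baseline=15 → 15
row_key=R16: final_score=13 → 13
row_key=R22: final_score=65 → 65
row_key=R29: final_score=39 → 39
row_key=R31: final_score=88 → 88
row_key=R32: final_score=NULL, provisional=92 → 92
row_key=R39: final_score=84 → 84
row_key=R67: final_score=NULL, provisional=NULL, baseline=15 → 15
row_key=R72: final_score=94 → 94
row_key=R73: final_score=NULL, provisional=NULL, baseline=43 → 43
row_key=R74: final_score=NULL, provisional=36 → 36
row_key=R81: final_score=0 → 0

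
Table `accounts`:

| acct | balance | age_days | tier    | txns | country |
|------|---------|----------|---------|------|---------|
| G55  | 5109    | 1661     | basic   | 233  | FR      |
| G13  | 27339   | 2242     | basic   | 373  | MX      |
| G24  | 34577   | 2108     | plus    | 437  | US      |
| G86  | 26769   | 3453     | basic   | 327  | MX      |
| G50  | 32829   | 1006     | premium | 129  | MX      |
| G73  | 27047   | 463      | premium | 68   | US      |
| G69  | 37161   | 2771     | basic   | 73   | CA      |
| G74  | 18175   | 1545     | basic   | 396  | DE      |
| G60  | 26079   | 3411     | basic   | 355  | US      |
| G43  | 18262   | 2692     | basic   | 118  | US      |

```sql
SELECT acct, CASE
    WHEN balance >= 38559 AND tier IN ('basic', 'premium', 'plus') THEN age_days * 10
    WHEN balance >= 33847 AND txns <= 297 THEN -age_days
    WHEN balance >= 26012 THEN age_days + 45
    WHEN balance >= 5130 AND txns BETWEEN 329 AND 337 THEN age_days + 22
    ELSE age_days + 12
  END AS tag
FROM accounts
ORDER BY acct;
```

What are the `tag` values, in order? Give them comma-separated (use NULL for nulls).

acct=G13: balance >= 26012 → 2287
acct=G24: balance >= 26012 → 2153
acct=G43: ELSE → 2704
acct=G50: balance >= 26012 → 1051
acct=G55: ELSE → 1673
acct=G60: balance >= 26012 → 3456
acct=G69: balance >= 33847 AND txns <= 297 → -2771
acct=G73: balance >= 26012 → 508
acct=G74: ELSE → 1557
acct=G86: balance >= 26012 → 3498

2287, 2153, 2704, 1051, 1673, 3456, -2771, 508, 1557, 3498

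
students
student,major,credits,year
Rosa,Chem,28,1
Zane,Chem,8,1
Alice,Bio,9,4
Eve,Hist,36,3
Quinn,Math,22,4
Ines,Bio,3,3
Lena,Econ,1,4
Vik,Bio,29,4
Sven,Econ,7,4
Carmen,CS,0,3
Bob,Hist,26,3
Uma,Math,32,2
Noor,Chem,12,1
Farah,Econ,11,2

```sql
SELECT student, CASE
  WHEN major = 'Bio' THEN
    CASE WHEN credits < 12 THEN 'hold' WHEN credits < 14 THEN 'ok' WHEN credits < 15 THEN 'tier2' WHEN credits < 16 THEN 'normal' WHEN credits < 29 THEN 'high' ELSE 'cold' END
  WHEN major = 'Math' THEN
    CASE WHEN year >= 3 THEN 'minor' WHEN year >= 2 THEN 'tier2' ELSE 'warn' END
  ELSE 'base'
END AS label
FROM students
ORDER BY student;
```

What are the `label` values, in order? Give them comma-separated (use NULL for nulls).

student=Alice: major='Bio' → inner[credits < 12] → hold
student=Bob: major='Hist' → outer ELSE → base
student=Carmen: major='CS' → outer ELSE → base
student=Eve: major='Hist' → outer ELSE → base
student=Farah: major='Econ' → outer ELSE → base
student=Ines: major='Bio' → inner[credits < 12] → hold
student=Lena: major='Econ' → outer ELSE → base
student=Noor: major='Chem' → outer ELSE → base
student=Quinn: major='Math' → inner[year >= 3] → minor
student=Rosa: major='Chem' → outer ELSE → base
student=Sven: major='Econ' → outer ELSE → base
student=Uma: major='Math' → inner[year >= 2] → tier2
student=Vik: major='Bio' → inner[ELSE] → cold
student=Zane: major='Chem' → outer ELSE → base

hold, base, base, base, base, hold, base, base, minor, base, base, tier2, cold, base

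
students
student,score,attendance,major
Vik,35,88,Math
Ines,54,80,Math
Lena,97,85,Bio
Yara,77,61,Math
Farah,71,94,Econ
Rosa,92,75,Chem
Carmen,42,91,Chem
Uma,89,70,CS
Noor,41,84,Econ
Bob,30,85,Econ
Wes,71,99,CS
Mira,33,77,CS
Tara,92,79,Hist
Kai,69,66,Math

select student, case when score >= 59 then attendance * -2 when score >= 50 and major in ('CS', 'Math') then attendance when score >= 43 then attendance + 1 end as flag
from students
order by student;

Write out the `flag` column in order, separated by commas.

NULL, NULL, -188, 80, -132, -170, NULL, NULL, -150, -158, -140, NULL, -198, -122

student=Bob: (no match → NULL) → NULL
student=Carmen: (no match → NULL) → NULL
student=Farah: score >= 59 → -188
student=Ines: score >= 50 and major in ('CS', 'Math') → 80
student=Kai: score >= 59 → -132
student=Lena: score >= 59 → -170
student=Mira: (no match → NULL) → NULL
student=Noor: (no match → NULL) → NULL
student=Rosa: score >= 59 → -150
student=Tara: score >= 59 → -158
student=Uma: score >= 59 → -140
student=Vik: (no match → NULL) → NULL
student=Wes: score >= 59 → -198
student=Yara: score >= 59 → -122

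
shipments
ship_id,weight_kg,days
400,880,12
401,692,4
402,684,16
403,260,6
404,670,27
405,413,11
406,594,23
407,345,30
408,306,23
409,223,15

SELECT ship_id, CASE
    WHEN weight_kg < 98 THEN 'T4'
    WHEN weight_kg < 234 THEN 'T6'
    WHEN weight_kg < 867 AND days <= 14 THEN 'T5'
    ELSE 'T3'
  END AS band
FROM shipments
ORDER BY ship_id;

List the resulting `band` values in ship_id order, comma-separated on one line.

ship_id=400: ELSE → T3
ship_id=401: weight_kg < 867 AND days <= 14 → T5
ship_id=402: ELSE → T3
ship_id=403: weight_kg < 867 AND days <= 14 → T5
ship_id=404: ELSE → T3
ship_id=405: weight_kg < 867 AND days <= 14 → T5
ship_id=406: ELSE → T3
ship_id=407: ELSE → T3
ship_id=408: ELSE → T3
ship_id=409: weight_kg < 234 → T6

T3, T5, T3, T5, T3, T5, T3, T3, T3, T6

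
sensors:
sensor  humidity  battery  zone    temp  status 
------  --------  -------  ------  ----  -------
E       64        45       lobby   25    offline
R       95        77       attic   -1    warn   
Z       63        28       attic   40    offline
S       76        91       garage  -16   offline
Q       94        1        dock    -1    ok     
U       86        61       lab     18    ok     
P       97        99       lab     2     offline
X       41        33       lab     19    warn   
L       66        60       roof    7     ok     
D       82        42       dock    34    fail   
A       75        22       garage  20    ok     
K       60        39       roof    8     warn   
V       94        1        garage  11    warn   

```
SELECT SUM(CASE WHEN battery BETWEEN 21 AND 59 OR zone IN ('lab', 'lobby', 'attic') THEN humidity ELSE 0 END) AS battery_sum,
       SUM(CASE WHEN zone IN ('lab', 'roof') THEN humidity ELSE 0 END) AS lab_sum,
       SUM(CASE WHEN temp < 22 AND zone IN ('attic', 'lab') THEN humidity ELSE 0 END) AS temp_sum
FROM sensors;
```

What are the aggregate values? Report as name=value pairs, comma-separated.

[battery_sum: battery BETWEEN 21 AND 59 OR zone IN ('lab', 'lobby', 'attic')]
sensor=E: ✓ → 64
sensor=R: ✓ → 95
sensor=Z: ✓ → 63
sensor=S: ✗
sensor=Q: ✗
sensor=U: ✓ → 86
sensor=P: ✓ → 97
sensor=X: ✓ → 41
sensor=L: ✗
sensor=D: ✓ → 82
sensor=A: ✓ → 75
sensor=K: ✓ → 60
sensor=V: ✗
battery_sum = 64 + 95 + 63 + 86 + 97 + 41 + 82 + 75 + 60 = 663
—
[lab_sum: zone IN ('lab', 'roof')]
sensor=E: ✗
sensor=R: ✗
sensor=Z: ✗
sensor=S: ✗
sensor=Q: ✗
sensor=U: ✓ → 86
sensor=P: ✓ → 97
sensor=X: ✓ → 41
sensor=L: ✓ → 66
sensor=D: ✗
sensor=A: ✗
sensor=K: ✓ → 60
sensor=V: ✗
lab_sum = 86 + 97 + 41 + 66 + 60 = 350
—
[temp_sum: temp < 22 AND zone IN ('attic', 'lab')]
sensor=E: ✗
sensor=R: ✓ → 95
sensor=Z: ✗
sensor=S: ✗
sensor=Q: ✗
sensor=U: ✓ → 86
sensor=P: ✓ → 97
sensor=X: ✓ → 41
sensor=L: ✗
sensor=D: ✗
sensor=A: ✗
sensor=K: ✗
sensor=V: ✗
temp_sum = 95 + 86 + 97 + 41 = 319

battery_sum=663, lab_sum=350, temp_sum=319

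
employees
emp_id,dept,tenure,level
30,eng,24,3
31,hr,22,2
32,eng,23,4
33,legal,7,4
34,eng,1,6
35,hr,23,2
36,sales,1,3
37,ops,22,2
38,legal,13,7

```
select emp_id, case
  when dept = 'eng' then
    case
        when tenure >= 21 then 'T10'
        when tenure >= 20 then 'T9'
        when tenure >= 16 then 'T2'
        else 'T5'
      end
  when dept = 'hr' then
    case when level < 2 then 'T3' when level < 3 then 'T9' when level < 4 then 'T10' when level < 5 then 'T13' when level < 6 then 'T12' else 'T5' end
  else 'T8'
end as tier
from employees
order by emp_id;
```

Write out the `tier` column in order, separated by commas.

emp_id=30: dept='eng' → inner[tenure >= 21] → T10
emp_id=31: dept='hr' → inner[level < 3] → T9
emp_id=32: dept='eng' → inner[tenure >= 21] → T10
emp_id=33: dept='legal' → outer ELSE → T8
emp_id=34: dept='eng' → inner[ELSE] → T5
emp_id=35: dept='hr' → inner[level < 3] → T9
emp_id=36: dept='sales' → outer ELSE → T8
emp_id=37: dept='ops' → outer ELSE → T8
emp_id=38: dept='legal' → outer ELSE → T8

T10, T9, T10, T8, T5, T9, T8, T8, T8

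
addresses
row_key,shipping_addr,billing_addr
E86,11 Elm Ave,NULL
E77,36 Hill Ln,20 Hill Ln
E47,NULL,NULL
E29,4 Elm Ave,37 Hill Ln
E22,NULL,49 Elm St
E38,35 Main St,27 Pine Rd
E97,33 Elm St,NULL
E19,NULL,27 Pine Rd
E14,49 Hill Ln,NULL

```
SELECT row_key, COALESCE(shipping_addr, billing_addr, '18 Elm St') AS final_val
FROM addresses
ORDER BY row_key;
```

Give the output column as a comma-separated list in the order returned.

row_key=E14: shipping_addr=49 Hill Ln → 49 Hill Ln
row_key=E19: shipping_addr=NULL, billing_addr=27 Pine Rd → 27 Pine Rd
row_key=E22: shipping_addr=NULL, billing_addr=49 Elm St → 49 Elm St
row_key=E29: shipping_addr=4 Elm Ave → 4 Elm Ave
row_key=E38: shipping_addr=35 Main St → 35 Main St
row_key=E47: shipping_addr=NULL, billing_addr=NULL, → literal 18 Elm St → 18 Elm St
row_key=E77: shipping_addr=36 Hill Ln → 36 Hill Ln
row_key=E86: shipping_addr=11 Elm Ave → 11 Elm Ave
row_key=E97: shipping_addr=33 Elm St → 33 Elm St

49 Hill Ln, 27 Pine Rd, 49 Elm St, 4 Elm Ave, 35 Main St, 18 Elm St, 36 Hill Ln, 11 Elm Ave, 33 Elm St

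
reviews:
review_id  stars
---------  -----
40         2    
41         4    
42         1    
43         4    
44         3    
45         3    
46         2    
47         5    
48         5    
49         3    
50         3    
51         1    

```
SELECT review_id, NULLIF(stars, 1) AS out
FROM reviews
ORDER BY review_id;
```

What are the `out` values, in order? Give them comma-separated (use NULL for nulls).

review_id=40: stars=2 vs 1: differ → 2
review_id=41: stars=4 vs 1: differ → 4
review_id=42: stars=1 vs 1: equal → NULL
review_id=43: stars=4 vs 1: differ → 4
review_id=44: stars=3 vs 1: differ → 3
review_id=45: stars=3 vs 1: differ → 3
review_id=46: stars=2 vs 1: differ → 2
review_id=47: stars=5 vs 1: differ → 5
review_id=48: stars=5 vs 1: differ → 5
review_id=49: stars=3 vs 1: differ → 3
review_id=50: stars=3 vs 1: differ → 3
review_id=51: stars=1 vs 1: equal → NULL

2, 4, NULL, 4, 3, 3, 2, 5, 5, 3, 3, NULL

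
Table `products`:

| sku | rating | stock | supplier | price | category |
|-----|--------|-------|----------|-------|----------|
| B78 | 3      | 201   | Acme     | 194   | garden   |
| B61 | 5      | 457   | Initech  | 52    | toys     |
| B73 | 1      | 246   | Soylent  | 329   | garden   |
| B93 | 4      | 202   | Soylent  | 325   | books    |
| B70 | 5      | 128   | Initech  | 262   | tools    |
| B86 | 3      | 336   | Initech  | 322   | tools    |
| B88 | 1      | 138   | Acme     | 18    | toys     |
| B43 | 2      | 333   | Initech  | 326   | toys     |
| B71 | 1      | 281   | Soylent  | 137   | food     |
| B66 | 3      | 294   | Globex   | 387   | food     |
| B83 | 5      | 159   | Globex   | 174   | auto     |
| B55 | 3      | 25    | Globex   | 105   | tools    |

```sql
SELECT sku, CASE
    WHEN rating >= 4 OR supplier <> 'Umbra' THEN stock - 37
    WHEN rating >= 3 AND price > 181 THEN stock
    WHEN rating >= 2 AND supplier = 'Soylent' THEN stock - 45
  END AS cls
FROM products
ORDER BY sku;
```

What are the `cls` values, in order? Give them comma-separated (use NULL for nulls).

sku=B43: rating >= 4 OR supplier <> 'Umbra' → 296
sku=B55: rating >= 4 OR supplier <> 'Umbra' → -12
sku=B61: rating >= 4 OR supplier <> 'Umbra' → 420
sku=B66: rating >= 4 OR supplier <> 'Umbra' → 257
sku=B70: rating >= 4 OR supplier <> 'Umbra' → 91
sku=B71: rating >= 4 OR supplier <> 'Umbra' → 244
sku=B73: rating >= 4 OR supplier <> 'Umbra' → 209
sku=B78: rating >= 4 OR supplier <> 'Umbra' → 164
sku=B83: rating >= 4 OR supplier <> 'Umbra' → 122
sku=B86: rating >= 4 OR supplier <> 'Umbra' → 299
sku=B88: rating >= 4 OR supplier <> 'Umbra' → 101
sku=B93: rating >= 4 OR supplier <> 'Umbra' → 165

296, -12, 420, 257, 91, 244, 209, 164, 122, 299, 101, 165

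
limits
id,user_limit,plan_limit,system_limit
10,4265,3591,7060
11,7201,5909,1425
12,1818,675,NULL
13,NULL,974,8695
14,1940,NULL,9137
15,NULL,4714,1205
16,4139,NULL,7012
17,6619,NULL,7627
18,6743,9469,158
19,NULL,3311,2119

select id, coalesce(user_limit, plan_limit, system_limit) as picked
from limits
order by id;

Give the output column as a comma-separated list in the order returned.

id=10: user_limit=4265 → 4265
id=11: user_limit=7201 → 7201
id=12: user_limit=1818 → 1818
id=13: user_limit=NULL, plan_limit=974 → 974
id=14: user_limit=1940 → 1940
id=15: user_limit=NULL, plan_limit=4714 → 4714
id=16: user_limit=4139 → 4139
id=17: user_limit=6619 → 6619
id=18: user_limit=6743 → 6743
id=19: user_limit=NULL, plan_limit=3311 → 3311

4265, 7201, 1818, 974, 1940, 4714, 4139, 6619, 6743, 3311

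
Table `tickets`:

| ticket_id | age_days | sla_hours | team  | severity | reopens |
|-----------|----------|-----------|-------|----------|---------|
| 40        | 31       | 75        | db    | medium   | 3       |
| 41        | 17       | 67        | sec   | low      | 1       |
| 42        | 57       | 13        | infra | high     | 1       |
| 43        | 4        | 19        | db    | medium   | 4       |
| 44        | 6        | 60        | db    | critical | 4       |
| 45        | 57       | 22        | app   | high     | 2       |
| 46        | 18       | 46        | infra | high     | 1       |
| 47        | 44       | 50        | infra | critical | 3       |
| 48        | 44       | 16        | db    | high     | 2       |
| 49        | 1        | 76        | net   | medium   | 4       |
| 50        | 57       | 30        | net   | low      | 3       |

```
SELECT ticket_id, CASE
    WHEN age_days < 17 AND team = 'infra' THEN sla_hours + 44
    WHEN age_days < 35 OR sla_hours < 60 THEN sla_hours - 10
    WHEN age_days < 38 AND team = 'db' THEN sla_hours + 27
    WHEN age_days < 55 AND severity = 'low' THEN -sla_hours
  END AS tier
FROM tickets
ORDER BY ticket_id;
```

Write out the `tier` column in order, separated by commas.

ticket_id=40: age_days < 35 OR sla_hours < 60 → 65
ticket_id=41: age_days < 35 OR sla_hours < 60 → 57
ticket_id=42: age_days < 35 OR sla_hours < 60 → 3
ticket_id=43: age_days < 35 OR sla_hours < 60 → 9
ticket_id=44: age_days < 35 OR sla_hours < 60 → 50
ticket_id=45: age_days < 35 OR sla_hours < 60 → 12
ticket_id=46: age_days < 35 OR sla_hours < 60 → 36
ticket_id=47: age_days < 35 OR sla_hours < 60 → 40
ticket_id=48: age_days < 35 OR sla_hours < 60 → 6
ticket_id=49: age_days < 35 OR sla_hours < 60 → 66
ticket_id=50: age_days < 35 OR sla_hours < 60 → 20

65, 57, 3, 9, 50, 12, 36, 40, 6, 66, 20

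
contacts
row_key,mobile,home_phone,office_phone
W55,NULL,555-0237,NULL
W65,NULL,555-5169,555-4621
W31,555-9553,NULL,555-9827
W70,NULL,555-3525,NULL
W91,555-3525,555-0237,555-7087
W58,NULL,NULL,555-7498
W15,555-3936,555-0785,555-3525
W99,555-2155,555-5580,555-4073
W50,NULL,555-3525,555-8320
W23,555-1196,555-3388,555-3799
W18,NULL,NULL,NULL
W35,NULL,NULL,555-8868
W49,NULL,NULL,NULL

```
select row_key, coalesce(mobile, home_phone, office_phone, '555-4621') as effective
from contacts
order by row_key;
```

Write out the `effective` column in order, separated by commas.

555-3936, 555-4621, 555-1196, 555-9553, 555-8868, 555-4621, 555-3525, 555-0237, 555-7498, 555-5169, 555-3525, 555-3525, 555-2155

row_key=W15: mobile=555-3936 → 555-3936
row_key=W18: mobile=NULL, home_phone=NULL, office_phone=NULL, → literal 555-4621 → 555-4621
row_key=W23: mobile=555-1196 → 555-1196
row_key=W31: mobile=555-9553 → 555-9553
row_key=W35: mobile=NULL, home_phone=NULL, office_phone=555-8868 → 555-8868
row_key=W49: mobile=NULL, home_phone=NULL, office_phone=NULL, → literal 555-4621 → 555-4621
row_key=W50: mobile=NULL, home_phone=555-3525 → 555-3525
row_key=W55: mobile=NULL, home_phone=555-0237 → 555-0237
row_key=W58: mobile=NULL, home_phone=NULL, office_phone=555-7498 → 555-7498
row_key=W65: mobile=NULL, home_phone=555-5169 → 555-5169
row_key=W70: mobile=NULL, home_phone=555-3525 → 555-3525
row_key=W91: mobile=555-3525 → 555-3525
row_key=W99: mobile=555-2155 → 555-2155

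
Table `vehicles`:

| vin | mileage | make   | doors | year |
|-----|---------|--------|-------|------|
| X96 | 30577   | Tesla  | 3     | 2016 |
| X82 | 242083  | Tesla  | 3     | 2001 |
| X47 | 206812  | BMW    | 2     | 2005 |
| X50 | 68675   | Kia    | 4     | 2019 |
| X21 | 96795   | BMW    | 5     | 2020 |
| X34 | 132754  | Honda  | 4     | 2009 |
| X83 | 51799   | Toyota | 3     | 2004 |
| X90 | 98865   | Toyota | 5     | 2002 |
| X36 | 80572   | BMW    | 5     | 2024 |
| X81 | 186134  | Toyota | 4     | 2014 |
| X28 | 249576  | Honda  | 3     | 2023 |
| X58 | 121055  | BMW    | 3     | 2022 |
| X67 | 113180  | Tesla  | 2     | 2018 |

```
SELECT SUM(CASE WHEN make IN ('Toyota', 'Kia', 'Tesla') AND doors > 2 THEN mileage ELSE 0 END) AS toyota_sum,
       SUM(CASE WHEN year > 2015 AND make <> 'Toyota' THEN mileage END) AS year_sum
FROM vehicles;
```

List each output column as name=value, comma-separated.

toyota_sum=678133, year_sum=760430

[toyota_sum: make IN ('Toyota', 'Kia', 'Tesla') AND doors > 2]
vin=X96: ✓ → 30577
vin=X82: ✓ → 242083
vin=X47: ✗
vin=X50: ✓ → 68675
vin=X21: ✗
vin=X34: ✗
vin=X83: ✓ → 51799
vin=X90: ✓ → 98865
vin=X36: ✗
vin=X81: ✓ → 186134
vin=X28: ✗
vin=X58: ✗
vin=X67: ✗
toyota_sum = 30577 + 242083 + 68675 + 51799 + 98865 + 186134 = 678133
—
[year_sum: year > 2015 AND make <> 'Toyota']
vin=X96: ✓ → 30577
vin=X82: ✗
vin=X47: ✗
vin=X50: ✓ → 68675
vin=X21: ✓ → 96795
vin=X34: ✗
vin=X83: ✗
vin=X90: ✗
vin=X36: ✓ → 80572
vin=X81: ✗
vin=X28: ✓ → 249576
vin=X58: ✓ → 121055
vin=X67: ✓ → 113180
year_sum = 30577 + 68675 + 96795 + 80572 + 249576 + 121055 + 113180 = 760430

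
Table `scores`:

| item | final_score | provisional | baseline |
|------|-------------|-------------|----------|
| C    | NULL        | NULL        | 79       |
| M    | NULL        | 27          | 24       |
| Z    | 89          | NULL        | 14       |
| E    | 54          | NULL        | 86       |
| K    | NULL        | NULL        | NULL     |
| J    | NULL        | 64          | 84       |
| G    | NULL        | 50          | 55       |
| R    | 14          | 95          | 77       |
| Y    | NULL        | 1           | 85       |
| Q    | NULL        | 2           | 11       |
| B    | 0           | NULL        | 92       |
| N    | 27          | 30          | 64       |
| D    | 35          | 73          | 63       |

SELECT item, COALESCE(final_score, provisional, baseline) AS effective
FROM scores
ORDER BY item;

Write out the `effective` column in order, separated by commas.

0, 79, 35, 54, 50, 64, NULL, 27, 27, 2, 14, 1, 89

item=B: final_score=0 → 0
item=C: final_score=NULL, provisional=NULL, baseline=79 → 79
item=D: final_score=35 → 35
item=E: final_score=54 → 54
item=G: final_score=NULL, provisional=50 → 50
item=J: final_score=NULL, provisional=64 → 64
item=K: final_score=NULL, provisional=NULL, baseline=NULL (all NULL) → NULL
item=M: final_score=NULL, provisional=27 → 27
item=N: final_score=27 → 27
item=Q: final_score=NULL, provisional=2 → 2
item=R: final_score=14 → 14
item=Y: final_score=NULL, provisional=1 → 1
item=Z: final_score=89 → 89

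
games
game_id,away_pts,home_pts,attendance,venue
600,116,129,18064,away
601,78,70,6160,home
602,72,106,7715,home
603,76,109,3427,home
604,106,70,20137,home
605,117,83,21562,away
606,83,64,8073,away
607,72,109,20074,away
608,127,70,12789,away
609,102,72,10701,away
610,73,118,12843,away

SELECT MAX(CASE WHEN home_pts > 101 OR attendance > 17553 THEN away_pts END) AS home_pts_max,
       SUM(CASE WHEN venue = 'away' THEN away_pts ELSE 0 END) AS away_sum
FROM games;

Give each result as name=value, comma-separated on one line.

[home_pts_max: home_pts > 101 OR attendance > 17553]
game_id=600: ✓ → 116
game_id=601: ✗
game_id=602: ✓ → 72
game_id=603: ✓ → 76
game_id=604: ✓ → 106
game_id=605: ✓ → 117
game_id=606: ✗
game_id=607: ✓ → 72
game_id=608: ✗
game_id=609: ✗
game_id=610: ✓ → 73
home_pts_max = MAX(116, 72, 76, 106, 117, 72, 73) = 117
—
[away_sum: venue = 'away']
game_id=600: ✓ → 116
game_id=601: ✗
game_id=602: ✗
game_id=603: ✗
game_id=604: ✗
game_id=605: ✓ → 117
game_id=606: ✓ → 83
game_id=607: ✓ → 72
game_id=608: ✓ → 127
game_id=609: ✓ → 102
game_id=610: ✓ → 73
away_sum = 116 + 117 + 83 + 72 + 127 + 102 + 73 = 690

home_pts_max=117, away_sum=690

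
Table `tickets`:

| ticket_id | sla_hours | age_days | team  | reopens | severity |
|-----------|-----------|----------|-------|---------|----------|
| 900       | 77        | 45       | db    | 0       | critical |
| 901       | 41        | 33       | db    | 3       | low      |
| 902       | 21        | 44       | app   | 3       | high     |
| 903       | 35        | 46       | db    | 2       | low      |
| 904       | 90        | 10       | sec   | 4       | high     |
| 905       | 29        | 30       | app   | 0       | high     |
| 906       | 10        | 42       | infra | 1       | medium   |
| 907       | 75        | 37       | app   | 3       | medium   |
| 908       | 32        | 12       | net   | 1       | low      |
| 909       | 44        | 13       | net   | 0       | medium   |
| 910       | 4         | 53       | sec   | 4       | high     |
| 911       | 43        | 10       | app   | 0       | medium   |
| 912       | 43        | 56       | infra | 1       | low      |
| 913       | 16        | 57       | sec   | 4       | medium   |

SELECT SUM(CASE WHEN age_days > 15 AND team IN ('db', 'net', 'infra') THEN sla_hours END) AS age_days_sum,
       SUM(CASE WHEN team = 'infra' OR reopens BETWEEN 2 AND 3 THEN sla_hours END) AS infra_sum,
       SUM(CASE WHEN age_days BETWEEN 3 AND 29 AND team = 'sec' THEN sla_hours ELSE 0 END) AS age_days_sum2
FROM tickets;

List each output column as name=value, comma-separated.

[age_days_sum: age_days > 15 AND team IN ('db', 'net', 'infra')]
ticket_id=900: ✓ → 77
ticket_id=901: ✓ → 41
ticket_id=902: ✗
ticket_id=903: ✓ → 35
ticket_id=904: ✗
ticket_id=905: ✗
ticket_id=906: ✓ → 10
ticket_id=907: ✗
ticket_id=908: ✗
ticket_id=909: ✗
ticket_id=910: ✗
ticket_id=911: ✗
ticket_id=912: ✓ → 43
ticket_id=913: ✗
age_days_sum = 77 + 41 + 35 + 10 + 43 = 206
—
[infra_sum: team = 'infra' OR reopens BETWEEN 2 AND 3]
ticket_id=900: ✗
ticket_id=901: ✓ → 41
ticket_id=902: ✓ → 21
ticket_id=903: ✓ → 35
ticket_id=904: ✗
ticket_id=905: ✗
ticket_id=906: ✓ → 10
ticket_id=907: ✓ → 75
ticket_id=908: ✗
ticket_id=909: ✗
ticket_id=910: ✗
ticket_id=911: ✗
ticket_id=912: ✓ → 43
ticket_id=913: ✗
infra_sum = 41 + 21 + 35 + 10 + 75 + 43 = 225
—
[age_days_sum2: age_days BETWEEN 3 AND 29 AND team = 'sec']
ticket_id=900: ✗
ticket_id=901: ✗
ticket_id=902: ✗
ticket_id=903: ✗
ticket_id=904: ✓ → 90
ticket_id=905: ✗
ticket_id=906: ✗
ticket_id=907: ✗
ticket_id=908: ✗
ticket_id=909: ✗
ticket_id=910: ✗
ticket_id=911: ✗
ticket_id=912: ✗
ticket_id=913: ✗
age_days_sum2 = 90

age_days_sum=206, infra_sum=225, age_days_sum2=90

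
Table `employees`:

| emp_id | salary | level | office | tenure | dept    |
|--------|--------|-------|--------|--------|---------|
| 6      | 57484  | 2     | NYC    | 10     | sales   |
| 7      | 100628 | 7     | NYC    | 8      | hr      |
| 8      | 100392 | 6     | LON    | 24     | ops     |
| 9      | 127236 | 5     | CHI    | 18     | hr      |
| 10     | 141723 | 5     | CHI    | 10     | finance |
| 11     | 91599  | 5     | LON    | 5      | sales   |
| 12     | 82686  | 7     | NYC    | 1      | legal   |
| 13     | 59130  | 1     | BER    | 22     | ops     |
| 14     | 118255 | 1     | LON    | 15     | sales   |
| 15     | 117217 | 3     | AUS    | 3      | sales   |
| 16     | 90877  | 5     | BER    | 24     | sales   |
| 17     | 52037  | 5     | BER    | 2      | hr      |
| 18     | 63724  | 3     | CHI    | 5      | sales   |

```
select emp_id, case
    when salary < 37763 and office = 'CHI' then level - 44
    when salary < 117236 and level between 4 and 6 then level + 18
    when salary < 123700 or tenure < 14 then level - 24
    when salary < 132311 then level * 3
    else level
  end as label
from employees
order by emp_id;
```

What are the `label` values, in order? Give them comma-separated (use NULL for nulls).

-22, -17, 24, 15, -19, 23, -17, -23, -23, -21, 23, 23, -21

emp_id=6: salary < 123700 or tenure < 14 → -22
emp_id=7: salary < 123700 or tenure < 14 → -17
emp_id=8: salary < 117236 and level between 4 and 6 → 24
emp_id=9: salary < 132311 → 15
emp_id=10: salary < 123700 or tenure < 14 → -19
emp_id=11: salary < 117236 and level between 4 and 6 → 23
emp_id=12: salary < 123700 or tenure < 14 → -17
emp_id=13: salary < 123700 or tenure < 14 → -23
emp_id=14: salary < 123700 or tenure < 14 → -23
emp_id=15: salary < 123700 or tenure < 14 → -21
emp_id=16: salary < 117236 and level between 4 and 6 → 23
emp_id=17: salary < 117236 and level between 4 and 6 → 23
emp_id=18: salary < 123700 or tenure < 14 → -21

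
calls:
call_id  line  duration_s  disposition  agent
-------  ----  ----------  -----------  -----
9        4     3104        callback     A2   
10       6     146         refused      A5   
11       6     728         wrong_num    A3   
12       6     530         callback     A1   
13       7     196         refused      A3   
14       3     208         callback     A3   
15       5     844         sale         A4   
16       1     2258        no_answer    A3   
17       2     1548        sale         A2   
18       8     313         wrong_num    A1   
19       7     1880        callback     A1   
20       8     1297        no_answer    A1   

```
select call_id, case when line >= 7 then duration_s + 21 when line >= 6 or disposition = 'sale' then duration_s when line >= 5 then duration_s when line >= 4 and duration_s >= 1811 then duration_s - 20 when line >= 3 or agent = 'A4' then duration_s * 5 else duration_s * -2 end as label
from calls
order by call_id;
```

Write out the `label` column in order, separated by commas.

call_id=9: line >= 4 and duration_s >= 1811 → 3084
call_id=10: line >= 6 or disposition = 'sale' → 146
call_id=11: line >= 6 or disposition = 'sale' → 728
call_id=12: line >= 6 or disposition = 'sale' → 530
call_id=13: line >= 7 → 217
call_id=14: line >= 3 or agent = 'A4' → 1040
call_id=15: line >= 6 or disposition = 'sale' → 844
call_id=16: ELSE → -4516
call_id=17: line >= 6 or disposition = 'sale' → 1548
call_id=18: line >= 7 → 334
call_id=19: line >= 7 → 1901
call_id=20: line >= 7 → 1318

3084, 146, 728, 530, 217, 1040, 844, -4516, 1548, 334, 1901, 1318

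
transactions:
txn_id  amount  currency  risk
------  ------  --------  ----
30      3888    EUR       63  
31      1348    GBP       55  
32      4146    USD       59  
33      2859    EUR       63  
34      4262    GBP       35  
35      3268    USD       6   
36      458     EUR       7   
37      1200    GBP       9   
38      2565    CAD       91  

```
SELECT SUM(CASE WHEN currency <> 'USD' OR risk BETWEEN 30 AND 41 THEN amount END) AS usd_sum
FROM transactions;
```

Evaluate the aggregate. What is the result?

16580

txn_id=30: ✓ → 3888
txn_id=31: ✓ → 1348
txn_id=32: ✗
txn_id=33: ✓ → 2859
txn_id=34: ✓ → 4262
txn_id=35: ✗
txn_id=36: ✓ → 458
txn_id=37: ✓ → 1200
txn_id=38: ✓ → 2565
usd_sum = 3888 + 1348 + 2859 + 4262 + 458 + 1200 + 2565 = 16580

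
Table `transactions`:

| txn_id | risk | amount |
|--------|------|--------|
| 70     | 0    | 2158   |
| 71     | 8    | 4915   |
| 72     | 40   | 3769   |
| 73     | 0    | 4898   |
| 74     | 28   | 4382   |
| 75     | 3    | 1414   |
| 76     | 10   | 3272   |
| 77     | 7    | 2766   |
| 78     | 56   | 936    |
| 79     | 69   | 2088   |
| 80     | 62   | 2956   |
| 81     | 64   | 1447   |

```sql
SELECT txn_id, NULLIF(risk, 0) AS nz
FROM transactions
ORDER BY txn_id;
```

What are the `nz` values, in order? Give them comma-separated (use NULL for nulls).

txn_id=70: risk=0 vs 0: equal → NULL
txn_id=71: risk=8 vs 0: differ → 8
txn_id=72: risk=40 vs 0: differ → 40
txn_id=73: risk=0 vs 0: equal → NULL
txn_id=74: risk=28 vs 0: differ → 28
txn_id=75: risk=3 vs 0: differ → 3
txn_id=76: risk=10 vs 0: differ → 10
txn_id=77: risk=7 vs 0: differ → 7
txn_id=78: risk=56 vs 0: differ → 56
txn_id=79: risk=69 vs 0: differ → 69
txn_id=80: risk=62 vs 0: differ → 62
txn_id=81: risk=64 vs 0: differ → 64

NULL, 8, 40, NULL, 28, 3, 10, 7, 56, 69, 62, 64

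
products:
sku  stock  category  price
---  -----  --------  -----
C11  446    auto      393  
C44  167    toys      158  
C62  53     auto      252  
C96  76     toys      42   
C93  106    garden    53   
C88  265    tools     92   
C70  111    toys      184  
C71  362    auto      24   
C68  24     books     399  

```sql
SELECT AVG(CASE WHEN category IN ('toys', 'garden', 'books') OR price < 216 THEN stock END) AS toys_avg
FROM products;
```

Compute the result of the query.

sku=C11: ✗
sku=C44: ✓ → 167
sku=C62: ✗
sku=C96: ✓ → 76
sku=C93: ✓ → 106
sku=C88: ✓ → 265
sku=C70: ✓ → 111
sku=C71: ✓ → 362
sku=C68: ✓ → 24
toys_avg = (167 + 76 + 106 + 265 + 111 + 362 + 24) / 7 = 158.7142857143

158.7142857143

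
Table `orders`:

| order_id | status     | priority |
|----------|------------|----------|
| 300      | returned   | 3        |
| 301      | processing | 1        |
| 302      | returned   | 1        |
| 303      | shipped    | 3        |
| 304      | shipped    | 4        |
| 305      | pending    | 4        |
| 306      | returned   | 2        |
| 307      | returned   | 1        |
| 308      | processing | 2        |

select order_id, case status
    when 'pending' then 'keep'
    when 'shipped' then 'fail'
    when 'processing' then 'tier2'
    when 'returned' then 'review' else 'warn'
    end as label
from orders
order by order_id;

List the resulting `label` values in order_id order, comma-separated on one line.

review, tier2, review, fail, fail, keep, review, review, tier2

order_id=300: status='returned' → review
order_id=301: status='processing' → tier2
order_id=302: status='returned' → review
order_id=303: status='shipped' → fail
order_id=304: status='shipped' → fail
order_id=305: status='pending' → keep
order_id=306: status='returned' → review
order_id=307: status='returned' → review
order_id=308: status='processing' → tier2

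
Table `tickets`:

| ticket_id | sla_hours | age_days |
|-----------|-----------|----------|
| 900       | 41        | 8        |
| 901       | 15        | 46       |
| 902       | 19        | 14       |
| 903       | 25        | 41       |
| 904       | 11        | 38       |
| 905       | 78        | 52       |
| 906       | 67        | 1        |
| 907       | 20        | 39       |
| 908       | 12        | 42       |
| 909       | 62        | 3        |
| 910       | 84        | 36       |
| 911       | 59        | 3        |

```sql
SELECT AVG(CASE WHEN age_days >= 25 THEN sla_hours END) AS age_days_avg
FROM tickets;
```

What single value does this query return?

35

ticket_id=900: ✗
ticket_id=901: ✓ → 15
ticket_id=902: ✗
ticket_id=903: ✓ → 25
ticket_id=904: ✓ → 11
ticket_id=905: ✓ → 78
ticket_id=906: ✗
ticket_id=907: ✓ → 20
ticket_id=908: ✓ → 12
ticket_id=909: ✗
ticket_id=910: ✓ → 84
ticket_id=911: ✗
age_days_avg = (15 + 25 + 11 + 78 + 20 + 12 + 84) / 7 = 35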